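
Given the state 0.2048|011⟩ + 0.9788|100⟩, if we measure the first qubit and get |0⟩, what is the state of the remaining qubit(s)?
|11⟩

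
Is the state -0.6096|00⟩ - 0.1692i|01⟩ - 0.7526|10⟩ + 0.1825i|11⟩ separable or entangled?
Entangled

Writing the state as a|00⟩ + b|01⟩ + c|10⟩ + d|11⟩, it is a product state iff ad − bc = 0.
Here (a, b, c, d) = (-0.6096, -0.1692i, -0.7526, 0.1825i): ad − bc = (-0.6096)(0.1825i) − (-0.1692i)(-0.7526) = -0.2386i ≠ 0, so the state is entangled.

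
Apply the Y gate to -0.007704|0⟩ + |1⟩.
-i|0⟩ - 0.007704i|1⟩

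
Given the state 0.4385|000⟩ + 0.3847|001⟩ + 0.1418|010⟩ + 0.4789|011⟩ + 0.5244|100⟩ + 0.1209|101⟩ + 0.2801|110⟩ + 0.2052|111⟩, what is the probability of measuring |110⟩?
0.07846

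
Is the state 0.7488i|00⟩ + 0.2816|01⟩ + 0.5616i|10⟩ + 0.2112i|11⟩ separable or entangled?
Entangled

Writing the state as a|00⟩ + b|01⟩ + c|10⟩ + d|11⟩, it is a product state iff ad − bc = 0.
Here (a, b, c, d) = (0.7488i, 0.2816, 0.5616i, 0.2112i): ad − bc = (0.7488i)(0.2112i) − (0.2816)(0.5616i) = (-0.1581 - 0.1581i) ≠ 0, so the state is entangled.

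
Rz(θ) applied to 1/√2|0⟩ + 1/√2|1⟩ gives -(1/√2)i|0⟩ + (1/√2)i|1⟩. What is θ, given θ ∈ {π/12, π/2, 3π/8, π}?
π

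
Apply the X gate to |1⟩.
|0⟩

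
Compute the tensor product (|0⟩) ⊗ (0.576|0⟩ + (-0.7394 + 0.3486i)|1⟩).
0.576|00⟩ + (-0.7394 + 0.3486i)|01⟩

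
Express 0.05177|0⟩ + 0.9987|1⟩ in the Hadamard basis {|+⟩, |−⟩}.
0.7428|+⟩ - 0.6696|−⟩

With |ψ⟩ = α|0⟩ + β|1⟩, the Hadamard-basis coefficients are ⟨+|ψ⟩ = (α + β)/√2 and ⟨−|ψ⟩ = (α − β)/√2.
Here α = 0.05177, β = 0.9987: (α + β)/√2 = 0.7428, (α − β)/√2 = -0.6696.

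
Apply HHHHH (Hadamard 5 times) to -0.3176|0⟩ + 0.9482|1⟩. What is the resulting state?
0.4459|0⟩ - 0.8951|1⟩

H² = I, so H^5 = H: a single Hadamard. With (a, b) = (-0.3176, 0.9482), H gives ((a + b)/√2, (a − b)/√2) = (0.4459, -0.8951).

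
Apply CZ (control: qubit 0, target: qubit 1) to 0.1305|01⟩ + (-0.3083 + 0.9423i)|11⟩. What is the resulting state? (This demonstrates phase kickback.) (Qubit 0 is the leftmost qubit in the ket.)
0.1305|01⟩ + (0.3083 - 0.9423i)|11⟩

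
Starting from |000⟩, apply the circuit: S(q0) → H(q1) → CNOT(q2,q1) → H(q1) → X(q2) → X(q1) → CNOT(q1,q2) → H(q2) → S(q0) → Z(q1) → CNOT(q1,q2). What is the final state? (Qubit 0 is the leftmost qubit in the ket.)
-1/√2|010⟩ - 1/√2|011⟩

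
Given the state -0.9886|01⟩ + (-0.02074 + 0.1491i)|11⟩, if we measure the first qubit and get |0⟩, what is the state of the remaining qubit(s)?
-|1⟩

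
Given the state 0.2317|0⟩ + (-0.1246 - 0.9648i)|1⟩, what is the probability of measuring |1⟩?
0.9464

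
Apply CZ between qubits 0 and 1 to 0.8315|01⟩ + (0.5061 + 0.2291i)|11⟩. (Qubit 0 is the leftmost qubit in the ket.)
0.8315|01⟩ + (-0.5061 - 0.2291i)|11⟩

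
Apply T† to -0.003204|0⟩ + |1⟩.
-0.003204|0⟩ + (1/√2 - (1/√2)i)|1⟩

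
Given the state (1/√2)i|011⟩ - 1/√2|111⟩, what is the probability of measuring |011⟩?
1/2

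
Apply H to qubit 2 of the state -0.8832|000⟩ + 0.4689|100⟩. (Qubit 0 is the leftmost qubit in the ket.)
-0.6245|000⟩ - 0.6245|001⟩ + 0.3316|100⟩ + 0.3316|101⟩

H on qubit 2 mixes each pair of kets that differ only in qubit 2: amplitudes (a, b) of (|…0…⟩, |…1…⟩) become ((a + b)/√2, (a − b)/√2). Kets absent from the input have amplitude 0.
(|000⟩, |001⟩): (a, b) = (-0.8832, 0) → (-0.6245, -0.6245)
(|100⟩, |101⟩): (a, b) = (0.4689, 0) → (0.3316, 0.3316)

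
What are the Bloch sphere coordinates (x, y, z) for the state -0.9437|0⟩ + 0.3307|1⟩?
(-0.6242, 0, 0.7812)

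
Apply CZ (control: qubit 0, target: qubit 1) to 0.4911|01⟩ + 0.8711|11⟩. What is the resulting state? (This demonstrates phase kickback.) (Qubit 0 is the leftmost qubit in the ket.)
0.4911|01⟩ - 0.8711|11⟩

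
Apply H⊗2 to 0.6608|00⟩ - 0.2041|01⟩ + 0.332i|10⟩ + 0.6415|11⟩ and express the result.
(0.5491 + 0.166i)|00⟩ + (0.1117 + 0.166i)|01⟩ + (-0.0924 - 0.166i)|10⟩ + (0.7532 - 0.166i)|11⟩

H⊗2 gives amp(|y⟩) = (1/2) Σ_x (−1)^(x·y) amp(|x⟩), where x·y is the number of positions in which both x and y have a 1.
|00⟩: (0.6608 - 0.2041 + 0.332i + 0.6415)/2 = (0.5491 + 0.166i)
|01⟩: (0.6608 + 0.2041 + 0.332i - 0.6415)/2 = (0.1117 + 0.166i)
|10⟩: (0.6608 - 0.2041 - 0.332i - 0.6415)/2 = (-0.0924 - 0.166i)
|11⟩: (0.6608 + 0.2041 - 0.332i + 0.6415)/2 = (0.7532 - 0.166i)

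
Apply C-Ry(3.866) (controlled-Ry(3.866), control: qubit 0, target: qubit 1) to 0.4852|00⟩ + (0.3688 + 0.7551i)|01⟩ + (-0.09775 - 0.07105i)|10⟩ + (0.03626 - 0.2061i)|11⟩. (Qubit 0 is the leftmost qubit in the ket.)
0.4852|00⟩ + (0.3688 + 0.7551i)|01⟩ + (0.0007289 + 0.2179i)|10⟩ + (-0.1043 + 0.006588i)|11⟩

C-Ry(3.866) leaves the control-|0⟩ kets |00⟩, |01⟩ unchanged and applies Ry(3.866) to qubit 1 on the control-|1⟩ pair (|10⟩, |11⟩).
Ry(3.866) = [[cos(θ/2), −sin(θ/2)], [sin(θ/2), cos(θ/2)]]; θ = 3.866, cos(θ/2) ≈ -0.354336, sin(θ/2) ≈ 0.935118.
With a = amp(|10⟩) = (-0.09775 - 0.07105i) and b = amp(|11⟩) = (0.03626 - 0.2061i):
new amp(|10⟩) = (-0.354336)·a + (-0.935118)·b = (0.0007289 + 0.2179i)
new amp(|11⟩) = (0.935118)·a + (-0.354336)·b = (-0.1043 + 0.006588i)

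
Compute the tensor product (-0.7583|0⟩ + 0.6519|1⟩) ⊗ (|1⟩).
-0.7583|01⟩ + 0.6519|11⟩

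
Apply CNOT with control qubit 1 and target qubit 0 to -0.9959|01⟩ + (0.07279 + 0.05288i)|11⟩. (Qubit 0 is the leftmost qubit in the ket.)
(0.07279 + 0.05288i)|01⟩ - 0.9959|11⟩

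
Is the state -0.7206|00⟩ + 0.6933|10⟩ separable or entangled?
Separable

Writing the state as a|00⟩ + b|01⟩ + c|10⟩ + d|11⟩, it is a product state iff ad − bc = 0.
Here (a, b, c, d) = (-0.7206, 0, 0.6933, 0): ad − bc = (-0.7206)(0) − (0)(0.6933) = 0, so the state is separable.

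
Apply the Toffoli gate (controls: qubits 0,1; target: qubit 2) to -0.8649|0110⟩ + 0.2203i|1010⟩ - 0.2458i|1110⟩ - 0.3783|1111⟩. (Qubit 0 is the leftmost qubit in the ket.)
-0.8649|0110⟩ + 0.2203i|1010⟩ - 0.2458i|1100⟩ - 0.3783|1101⟩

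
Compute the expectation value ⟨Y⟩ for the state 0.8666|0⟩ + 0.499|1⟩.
0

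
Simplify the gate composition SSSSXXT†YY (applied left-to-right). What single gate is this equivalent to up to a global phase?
T†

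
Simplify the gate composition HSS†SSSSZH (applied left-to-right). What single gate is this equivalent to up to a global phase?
X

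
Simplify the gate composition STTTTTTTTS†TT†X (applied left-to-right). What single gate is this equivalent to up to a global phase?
X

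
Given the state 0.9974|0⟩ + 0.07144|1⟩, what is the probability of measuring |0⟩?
0.9948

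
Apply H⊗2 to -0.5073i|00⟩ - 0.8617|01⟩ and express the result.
(-0.4309 - 0.2537i)|00⟩ + (0.4309 - 0.2537i)|01⟩ + (-0.4309 - 0.2537i)|10⟩ + (0.4309 - 0.2537i)|11⟩

H⊗2 gives amp(|y⟩) = (1/2) Σ_x (−1)^(x·y) amp(|x⟩), where x·y is the number of positions in which both x and y have a 1.
|00⟩: (-0.5073i - 0.8617)/2 = (-0.4309 - 0.2537i)
|01⟩: (-0.5073i + 0.8617)/2 = (0.4309 - 0.2537i)
|10⟩: (-0.5073i - 0.8617)/2 = (-0.4309 - 0.2537i)
|11⟩: (-0.5073i + 0.8617)/2 = (0.4309 - 0.2537i)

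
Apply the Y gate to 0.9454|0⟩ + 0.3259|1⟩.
-0.3259i|0⟩ + 0.9454i|1⟩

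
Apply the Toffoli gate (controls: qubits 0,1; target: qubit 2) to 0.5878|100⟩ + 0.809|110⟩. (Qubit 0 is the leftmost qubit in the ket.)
0.5878|100⟩ + 0.809|111⟩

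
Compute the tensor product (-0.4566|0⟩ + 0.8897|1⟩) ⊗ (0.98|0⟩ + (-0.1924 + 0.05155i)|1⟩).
-0.4475|00⟩ + (0.08785 - 0.02354i)|01⟩ + 0.8719|10⟩ + (-0.1712 + 0.04586i)|11⟩

amp(|b₁b₂…⟩) = product of the factor amplitudes for bits b₁, b₂, …; only kets whose every factor amplitude is nonzero survive.
|00⟩: (-0.4566)(0.98) = -0.4475
|01⟩: (-0.4566)(-0.1924 + 0.05155i) = (0.08785 - 0.02354i)
|10⟩: (0.8897)(0.98) = 0.8719
|11⟩: (0.8897)(-0.1924 + 0.05155i) = (-0.1712 + 0.04586i)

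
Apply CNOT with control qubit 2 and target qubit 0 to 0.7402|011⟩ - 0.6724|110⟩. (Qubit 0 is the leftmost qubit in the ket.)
-0.6724|110⟩ + 0.7402|111⟩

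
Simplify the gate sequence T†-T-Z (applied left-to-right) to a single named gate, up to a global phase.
Z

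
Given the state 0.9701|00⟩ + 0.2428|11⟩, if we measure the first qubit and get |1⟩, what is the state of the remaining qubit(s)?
|1⟩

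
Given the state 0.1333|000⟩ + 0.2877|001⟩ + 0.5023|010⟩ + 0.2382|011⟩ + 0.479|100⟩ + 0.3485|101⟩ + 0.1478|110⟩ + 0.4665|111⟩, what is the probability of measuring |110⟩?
0.02184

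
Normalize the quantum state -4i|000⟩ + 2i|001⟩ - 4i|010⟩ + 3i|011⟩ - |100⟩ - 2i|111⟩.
-0.5657i|000⟩ + 0.2828i|001⟩ - 0.5657i|010⟩ + 0.4243i|011⟩ - 0.1414|100⟩ - 0.2828i|111⟩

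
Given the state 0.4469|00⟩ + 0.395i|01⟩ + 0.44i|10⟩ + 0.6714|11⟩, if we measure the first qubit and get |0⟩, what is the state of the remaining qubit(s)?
0.7493|0⟩ + 0.6623i|1⟩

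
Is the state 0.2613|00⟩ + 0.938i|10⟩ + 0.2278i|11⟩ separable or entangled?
Entangled

Writing the state as a|00⟩ + b|01⟩ + c|10⟩ + d|11⟩, it is a product state iff ad − bc = 0.
Here (a, b, c, d) = (0.2613, 0, 0.938i, 0.2278i): ad − bc = (0.2613)(0.2278i) − (0)(0.938i) = 0.05952i ≠ 0, so the state is entangled.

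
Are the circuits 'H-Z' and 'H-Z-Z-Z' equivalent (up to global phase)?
Yes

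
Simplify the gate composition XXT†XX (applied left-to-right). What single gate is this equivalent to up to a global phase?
T†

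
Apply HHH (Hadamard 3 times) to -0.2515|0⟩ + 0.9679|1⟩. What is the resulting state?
0.5066|0⟩ - 0.8622|1⟩

H² = I, so H^3 = H: a single Hadamard. With (a, b) = (-0.2515, 0.9679), H gives ((a + b)/√2, (a − b)/√2) = (0.5066, -0.8622).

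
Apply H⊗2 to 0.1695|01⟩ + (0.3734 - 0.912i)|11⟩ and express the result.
(0.2715 - 0.456i)|00⟩ + (-0.2715 + 0.456i)|01⟩ + (-0.102 + 0.456i)|10⟩ + (0.102 - 0.456i)|11⟩

H⊗2 gives amp(|y⟩) = (1/2) Σ_x (−1)^(x·y) amp(|x⟩), where x·y is the number of positions in which both x and y have a 1.
|00⟩: (0.1695 + (0.3734 - 0.912i))/2 = (0.2715 - 0.456i)
|01⟩: (-0.1695 - (0.3734 - 0.912i))/2 = (-0.2715 + 0.456i)
|10⟩: (0.1695 - (0.3734 - 0.912i))/2 = (-0.102 + 0.456i)
|11⟩: (-0.1695 + (0.3734 - 0.912i))/2 = (0.102 - 0.456i)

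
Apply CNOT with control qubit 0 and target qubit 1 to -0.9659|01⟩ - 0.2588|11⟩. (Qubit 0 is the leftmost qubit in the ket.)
-0.9659|01⟩ - 0.2588|10⟩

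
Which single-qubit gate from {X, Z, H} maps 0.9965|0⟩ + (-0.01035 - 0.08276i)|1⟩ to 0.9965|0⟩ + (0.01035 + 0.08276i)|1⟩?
Z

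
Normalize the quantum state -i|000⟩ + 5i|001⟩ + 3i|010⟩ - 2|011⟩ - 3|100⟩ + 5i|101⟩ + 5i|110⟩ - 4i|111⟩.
-0.09366i|000⟩ + 0.4683i|001⟩ + 0.281i|010⟩ - 0.1873|011⟩ - 0.281|100⟩ + 0.4683i|101⟩ + 0.4683i|110⟩ - 0.3746i|111⟩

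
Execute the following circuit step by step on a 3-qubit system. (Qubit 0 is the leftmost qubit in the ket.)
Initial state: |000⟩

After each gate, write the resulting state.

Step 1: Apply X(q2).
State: |001⟩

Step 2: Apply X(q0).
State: |101⟩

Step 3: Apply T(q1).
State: |101⟩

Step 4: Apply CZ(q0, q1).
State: |101⟩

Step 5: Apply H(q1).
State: 1/√2|101⟩ + 1/√2|111⟩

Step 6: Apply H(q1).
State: |101⟩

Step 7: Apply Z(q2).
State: -|101⟩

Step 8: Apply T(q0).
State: (-1/√2 - (1/√2)i)|101⟩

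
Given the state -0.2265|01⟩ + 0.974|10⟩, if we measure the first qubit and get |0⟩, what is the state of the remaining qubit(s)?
-|1⟩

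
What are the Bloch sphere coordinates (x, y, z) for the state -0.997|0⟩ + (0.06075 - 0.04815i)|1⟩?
(-0.1211, 0.09601, 0.988)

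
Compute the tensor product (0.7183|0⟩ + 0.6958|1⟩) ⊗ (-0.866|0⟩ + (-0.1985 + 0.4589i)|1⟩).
-0.622|00⟩ + (-0.1426 + 0.3296i)|01⟩ - 0.6026|10⟩ + (-0.1381 + 0.3193i)|11⟩

amp(|b₁b₂…⟩) = product of the factor amplitudes for bits b₁, b₂, …; only kets whose every factor amplitude is nonzero survive.
|00⟩: (0.7183)(-0.866) = -0.622
|01⟩: (0.7183)(-0.1985 + 0.4589i) = (-0.1426 + 0.3296i)
|10⟩: (0.6958)(-0.866) = -0.6026
|11⟩: (0.6958)(-0.1985 + 0.4589i) = (-0.1381 + 0.3193i)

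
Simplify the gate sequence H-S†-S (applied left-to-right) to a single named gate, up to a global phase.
H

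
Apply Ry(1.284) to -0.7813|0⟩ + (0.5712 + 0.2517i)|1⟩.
(-0.9678 - 0.1507i)|0⟩ + (-0.01037 + 0.2016i)|1⟩

Ry(1.284) = [[cos(θ/2), −sin(θ/2)], [sin(θ/2), cos(θ/2)]]; θ = 1.284, cos(θ/2) ≈ 0.8009, sin(θ/2) ≈ 0.598798.
With a = amp(|0⟩) = -0.7813 and b = amp(|1⟩) = (0.5712 + 0.2517i):
new amp(|0⟩) = (0.8009)·a + (-0.598798)·b = (-0.9678 - 0.1507i)
new amp(|1⟩) = (0.598798)·a + (0.8009)·b = (-0.01037 + 0.2016i)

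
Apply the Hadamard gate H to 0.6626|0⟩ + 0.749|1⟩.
0.9982|0⟩ - 0.06109|1⟩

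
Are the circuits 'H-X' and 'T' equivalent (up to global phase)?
No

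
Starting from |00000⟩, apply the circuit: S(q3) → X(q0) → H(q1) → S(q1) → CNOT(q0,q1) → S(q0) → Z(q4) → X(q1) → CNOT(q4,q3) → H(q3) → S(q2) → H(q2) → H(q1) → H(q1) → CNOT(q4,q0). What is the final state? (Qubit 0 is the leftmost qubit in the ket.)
(1/√8)i|10000⟩ + (1/√8)i|10010⟩ + (1/√8)i|10100⟩ + (1/√8)i|10110⟩ - 1/√8|11000⟩ - 1/√8|11010⟩ - 1/√8|11100⟩ - 1/√8|11110⟩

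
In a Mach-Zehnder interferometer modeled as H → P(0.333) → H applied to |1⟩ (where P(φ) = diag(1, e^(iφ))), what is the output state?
(0.02747 - 0.1634i)|0⟩ + (0.9725 + 0.1634i)|1⟩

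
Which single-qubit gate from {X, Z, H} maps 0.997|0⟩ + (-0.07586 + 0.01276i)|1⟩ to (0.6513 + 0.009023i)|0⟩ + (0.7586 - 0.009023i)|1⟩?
H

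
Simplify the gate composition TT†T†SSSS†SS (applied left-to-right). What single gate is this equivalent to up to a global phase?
T†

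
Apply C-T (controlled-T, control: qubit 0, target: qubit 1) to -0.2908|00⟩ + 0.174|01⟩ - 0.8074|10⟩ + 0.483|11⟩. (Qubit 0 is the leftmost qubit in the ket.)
-0.2908|00⟩ + 0.174|01⟩ - 0.8074|10⟩ + (0.3415 + 0.3415i)|11⟩

C-T leaves the control-|0⟩ kets |00⟩, |01⟩ unchanged and applies T to qubit 1 on the control-|1⟩ pair (|10⟩, |11⟩).
T = [[1, 0], [0, (1/√2 + (1/√2)i)]].
With a = amp(|10⟩) = -0.8074 and b = amp(|11⟩) = 0.483:
new amp(|10⟩) = (1)·a = -0.8074
new amp(|11⟩) = (1/√2 + (1/√2)i)·b = (0.3415 + 0.3415i)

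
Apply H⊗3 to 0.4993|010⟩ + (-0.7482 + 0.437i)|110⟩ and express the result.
(-0.088 + 0.1545i)|000⟩ + (-0.088 + 0.1545i)|001⟩ + (0.088 - 0.1545i)|010⟩ + (0.088 - 0.1545i)|011⟩ + (0.4411 - 0.1545i)|100⟩ + (0.4411 - 0.1545i)|101⟩ + (-0.4411 + 0.1545i)|110⟩ + (-0.4411 + 0.1545i)|111⟩

H⊗3 gives amp(|y⟩) = (1/2√2) Σ_x (−1)^(x·y) amp(|x⟩), where x·y is the number of positions in which both x and y have a 1.
|000⟩: (0.4993 + (-0.7482 + 0.437i))/(2√2) = (-0.088 + 0.1545i)
|001⟩: (0.4993 + (-0.7482 + 0.437i))/(2√2) = (-0.088 + 0.1545i)
|010⟩: (-0.4993 - (-0.7482 + 0.437i))/(2√2) = (0.088 - 0.1545i)
|011⟩: (-0.4993 - (-0.7482 + 0.437i))/(2√2) = (0.088 - 0.1545i)
|100⟩: (0.4993 - (-0.7482 + 0.437i))/(2√2) = (0.4411 - 0.1545i)
|101⟩: (0.4993 - (-0.7482 + 0.437i))/(2√2) = (0.4411 - 0.1545i)
|110⟩: (-0.4993 + (-0.7482 + 0.437i))/(2√2) = (-0.4411 + 0.1545i)
|111⟩: (-0.4993 + (-0.7482 + 0.437i))/(2√2) = (-0.4411 + 0.1545i)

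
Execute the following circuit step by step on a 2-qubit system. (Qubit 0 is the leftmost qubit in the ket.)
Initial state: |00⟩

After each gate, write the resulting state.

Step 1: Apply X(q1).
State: |01⟩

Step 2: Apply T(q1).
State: (1/√2 + (1/√2)i)|01⟩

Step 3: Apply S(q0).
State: (1/√2 + (1/√2)i)|01⟩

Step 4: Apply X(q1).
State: (1/√2 + (1/√2)i)|00⟩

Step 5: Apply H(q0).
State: (1/2 + (1/2)i)|00⟩ + (1/2 + (1/2)i)|10⟩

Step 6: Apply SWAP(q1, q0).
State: (1/2 + (1/2)i)|00⟩ + (1/2 + (1/2)i)|01⟩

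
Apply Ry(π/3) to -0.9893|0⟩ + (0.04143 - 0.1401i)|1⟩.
(-0.8775 + 0.07005i)|0⟩ + (-0.4588 - 0.1213i)|1⟩

Ry(π/3) = [[cos(θ/2), −sin(θ/2)], [sin(θ/2), cos(θ/2)]]; θ = π/3, cos(θ/2) ≈ 0.866025, sin(θ/2) ≈ 0.5.
With a = amp(|0⟩) = -0.9893 and b = amp(|1⟩) = (0.04143 - 0.1401i):
new amp(|0⟩) = (0.866025)·a + (-0.5)·b = (-0.8775 + 0.07005i)
new amp(|1⟩) = (0.5)·a + (0.866025)·b = (-0.4588 - 0.1213i)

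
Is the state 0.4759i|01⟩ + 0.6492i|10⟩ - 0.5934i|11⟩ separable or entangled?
Entangled

Writing the state as a|00⟩ + b|01⟩ + c|10⟩ + d|11⟩, it is a product state iff ad − bc = 0.
Here (a, b, c, d) = (0, 0.4759i, 0.6492i, -0.5934i): ad − bc = (0)(-0.5934i) − (0.4759i)(0.6492i) = 0.309 ≠ 0, so the state is entangled.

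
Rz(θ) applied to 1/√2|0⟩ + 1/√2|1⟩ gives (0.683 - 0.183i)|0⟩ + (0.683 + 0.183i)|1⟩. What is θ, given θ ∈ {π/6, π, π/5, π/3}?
π/6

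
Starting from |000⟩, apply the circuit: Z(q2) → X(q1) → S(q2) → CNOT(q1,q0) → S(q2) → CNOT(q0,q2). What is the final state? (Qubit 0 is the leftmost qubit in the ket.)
|111⟩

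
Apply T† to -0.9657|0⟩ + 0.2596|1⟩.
-0.9657|0⟩ + (0.1836 - 0.1836i)|1⟩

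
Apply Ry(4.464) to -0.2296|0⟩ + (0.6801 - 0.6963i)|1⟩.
(-0.3958 + 0.5496i)|0⟩ + (-0.5988 + 0.4276i)|1⟩

Ry(4.464) = [[cos(θ/2), −sin(θ/2)], [sin(θ/2), cos(θ/2)]]; θ = 4.464, cos(θ/2) ≈ -0.614067, sin(θ/2) ≈ 0.789254.
With a = amp(|0⟩) = -0.2296 and b = amp(|1⟩) = (0.6801 - 0.6963i):
new amp(|0⟩) = (-0.614067)·a + (-0.789254)·b = (-0.3958 + 0.5496i)
new amp(|1⟩) = (0.789254)·a + (-0.614067)·b = (-0.5988 + 0.4276i)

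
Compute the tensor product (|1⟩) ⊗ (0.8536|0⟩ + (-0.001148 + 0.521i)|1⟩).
0.8536|10⟩ + (-0.001148 + 0.521i)|11⟩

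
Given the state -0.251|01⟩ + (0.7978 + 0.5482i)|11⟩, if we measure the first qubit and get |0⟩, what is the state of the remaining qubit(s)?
-|1⟩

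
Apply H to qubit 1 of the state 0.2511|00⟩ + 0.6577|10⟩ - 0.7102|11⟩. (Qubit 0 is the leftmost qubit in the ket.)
0.1776|00⟩ + 0.1776|01⟩ - 0.03712|10⟩ + 0.9673|11⟩

H on qubit 1 mixes each pair of kets that differ only in qubit 1: amplitudes (a, b) of (|…0…⟩, |…1…⟩) become ((a + b)/√2, (a − b)/√2). Kets absent from the input have amplitude 0.
(|00⟩, |01⟩): (a, b) = (0.2511, 0) → (0.1776, 0.1776)
(|10⟩, |11⟩): (a, b) = (0.6577, -0.7102) → (-0.03712, 0.9673)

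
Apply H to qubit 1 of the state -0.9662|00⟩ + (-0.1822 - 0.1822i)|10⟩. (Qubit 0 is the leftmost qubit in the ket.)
-0.6832|00⟩ - 0.6832|01⟩ + (-0.1288 - 0.1288i)|10⟩ + (-0.1288 - 0.1288i)|11⟩

H on qubit 1 mixes each pair of kets that differ only in qubit 1: amplitudes (a, b) of (|…0…⟩, |…1…⟩) become ((a + b)/√2, (a − b)/√2). Kets absent from the input have amplitude 0.
(|00⟩, |01⟩): (a, b) = (-0.9662, 0) → (-0.6832, -0.6832)
(|10⟩, |11⟩): (a, b) = ((-0.1822 - 0.1822i), 0) → ((-0.1288 - 0.1288i), (-0.1288 - 0.1288i))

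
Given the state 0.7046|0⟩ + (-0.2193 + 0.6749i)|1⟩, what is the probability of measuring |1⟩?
0.5036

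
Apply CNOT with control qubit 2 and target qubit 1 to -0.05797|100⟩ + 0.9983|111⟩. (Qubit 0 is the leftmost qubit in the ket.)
-0.05797|100⟩ + 0.9983|101⟩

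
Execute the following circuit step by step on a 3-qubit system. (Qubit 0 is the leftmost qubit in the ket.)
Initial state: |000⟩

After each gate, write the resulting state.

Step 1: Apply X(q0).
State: |100⟩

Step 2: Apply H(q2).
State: 1/√2|100⟩ + 1/√2|101⟩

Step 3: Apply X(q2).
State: 1/√2|100⟩ + 1/√2|101⟩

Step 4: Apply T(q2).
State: 1/√2|100⟩ + (1/2 + (1/2)i)|101⟩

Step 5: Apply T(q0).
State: (1/2 + (1/2)i)|100⟩ + (1/√2)i|101⟩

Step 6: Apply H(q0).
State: (1/√8 + (1/√8)i)|000⟩ + (1/2)i|001⟩ + (-1/√8 - (1/√8)i)|100⟩ - (1/2)i|101⟩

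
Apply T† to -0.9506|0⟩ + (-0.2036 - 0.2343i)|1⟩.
-0.9506|0⟩ + (-0.3096 - 0.02171i)|1⟩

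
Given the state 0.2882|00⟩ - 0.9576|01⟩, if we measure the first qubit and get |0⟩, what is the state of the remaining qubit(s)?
0.2882|0⟩ - 0.9576|1⟩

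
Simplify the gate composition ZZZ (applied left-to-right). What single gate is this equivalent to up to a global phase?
Z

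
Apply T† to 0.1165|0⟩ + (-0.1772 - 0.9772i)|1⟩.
0.1165|0⟩ + (-0.8163 - 0.5657i)|1⟩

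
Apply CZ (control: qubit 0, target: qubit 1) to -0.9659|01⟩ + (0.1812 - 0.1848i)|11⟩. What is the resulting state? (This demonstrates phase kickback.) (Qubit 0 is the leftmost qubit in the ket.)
-0.9659|01⟩ + (-0.1812 + 0.1848i)|11⟩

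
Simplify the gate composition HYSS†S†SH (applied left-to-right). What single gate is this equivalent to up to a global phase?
Y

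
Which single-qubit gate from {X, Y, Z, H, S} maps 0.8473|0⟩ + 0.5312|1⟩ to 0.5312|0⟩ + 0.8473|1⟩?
X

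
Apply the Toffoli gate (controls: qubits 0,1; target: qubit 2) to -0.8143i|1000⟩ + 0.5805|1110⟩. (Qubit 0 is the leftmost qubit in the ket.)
-0.8143i|1000⟩ + 0.5805|1100⟩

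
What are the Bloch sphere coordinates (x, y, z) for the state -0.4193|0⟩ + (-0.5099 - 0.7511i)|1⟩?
(0.4276, 0.6299, -0.6483)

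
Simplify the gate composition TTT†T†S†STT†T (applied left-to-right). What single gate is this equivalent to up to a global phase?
T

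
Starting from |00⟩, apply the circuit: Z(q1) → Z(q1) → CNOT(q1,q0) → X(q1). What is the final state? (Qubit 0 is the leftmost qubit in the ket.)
|01⟩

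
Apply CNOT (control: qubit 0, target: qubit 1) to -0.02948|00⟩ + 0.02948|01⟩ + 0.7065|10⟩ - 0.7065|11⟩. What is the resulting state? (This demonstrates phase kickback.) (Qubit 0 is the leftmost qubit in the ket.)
-0.02948|00⟩ + 0.02948|01⟩ - 0.7065|10⟩ + 0.7065|11⟩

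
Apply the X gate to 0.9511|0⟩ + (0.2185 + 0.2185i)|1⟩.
(0.2185 + 0.2185i)|0⟩ + 0.9511|1⟩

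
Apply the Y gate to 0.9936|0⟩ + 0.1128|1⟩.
-0.1128i|0⟩ + 0.9936i|1⟩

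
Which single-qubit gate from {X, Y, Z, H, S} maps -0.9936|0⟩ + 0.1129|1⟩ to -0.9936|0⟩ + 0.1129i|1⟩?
S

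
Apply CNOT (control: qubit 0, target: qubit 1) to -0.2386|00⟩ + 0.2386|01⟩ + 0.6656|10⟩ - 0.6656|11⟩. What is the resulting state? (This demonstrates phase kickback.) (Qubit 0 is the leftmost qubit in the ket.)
-0.2386|00⟩ + 0.2386|01⟩ - 0.6656|10⟩ + 0.6656|11⟩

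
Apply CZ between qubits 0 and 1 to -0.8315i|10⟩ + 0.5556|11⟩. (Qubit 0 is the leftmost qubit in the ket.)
-0.8315i|10⟩ - 0.5556|11⟩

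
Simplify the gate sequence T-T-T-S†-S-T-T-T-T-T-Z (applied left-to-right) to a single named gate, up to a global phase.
Z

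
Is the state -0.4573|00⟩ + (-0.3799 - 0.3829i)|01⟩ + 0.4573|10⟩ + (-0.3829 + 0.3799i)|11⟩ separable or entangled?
Entangled

Writing the state as a|00⟩ + b|01⟩ + c|10⟩ + d|11⟩, it is a product state iff ad − bc = 0.
Here (a, b, c, d) = (-0.4573, (-0.3799 - 0.3829i), 0.4573, (-0.3829 + 0.3799i)): ad − bc = (-0.4573)(-0.3829 + 0.3799i) − (-0.3799 - 0.3829i)(0.4573) = (0.3488 + 0.001372i) ≠ 0, so the state is entangled.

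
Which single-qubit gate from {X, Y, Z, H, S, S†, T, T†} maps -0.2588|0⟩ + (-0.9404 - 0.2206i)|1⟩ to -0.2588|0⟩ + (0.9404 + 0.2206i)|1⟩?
Z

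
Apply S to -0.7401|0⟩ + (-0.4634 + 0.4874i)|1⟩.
-0.7401|0⟩ + (-0.4874 - 0.4634i)|1⟩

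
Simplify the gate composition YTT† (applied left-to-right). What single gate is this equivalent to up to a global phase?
Y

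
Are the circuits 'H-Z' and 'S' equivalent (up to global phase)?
No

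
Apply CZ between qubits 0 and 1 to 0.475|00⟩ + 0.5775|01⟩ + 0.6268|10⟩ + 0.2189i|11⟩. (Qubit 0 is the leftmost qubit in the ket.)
0.475|00⟩ + 0.5775|01⟩ + 0.6268|10⟩ - 0.2189i|11⟩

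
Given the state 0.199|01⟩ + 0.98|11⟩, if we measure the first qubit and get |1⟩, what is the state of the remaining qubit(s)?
|1⟩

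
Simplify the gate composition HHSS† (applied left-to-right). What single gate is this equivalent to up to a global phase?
I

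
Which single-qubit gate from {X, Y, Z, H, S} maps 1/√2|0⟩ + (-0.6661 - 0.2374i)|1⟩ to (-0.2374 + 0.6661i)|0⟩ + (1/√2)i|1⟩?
Y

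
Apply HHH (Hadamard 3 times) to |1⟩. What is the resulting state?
1/√2|0⟩ - 1/√2|1⟩

H² = I, so H^3 = H: a single Hadamard. With (a, b) = (0, 1), H gives ((a + b)/√2, (a − b)/√2) = (1/√2, -1/√2).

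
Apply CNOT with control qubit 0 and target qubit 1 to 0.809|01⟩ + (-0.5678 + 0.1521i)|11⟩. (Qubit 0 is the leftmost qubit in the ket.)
0.809|01⟩ + (-0.5678 + 0.1521i)|10⟩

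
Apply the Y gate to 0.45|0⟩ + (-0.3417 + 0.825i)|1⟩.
(0.825 + 0.3417i)|0⟩ + 0.45i|1⟩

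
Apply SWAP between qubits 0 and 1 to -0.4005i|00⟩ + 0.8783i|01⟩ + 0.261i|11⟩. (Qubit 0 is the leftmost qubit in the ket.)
-0.4005i|00⟩ + 0.8783i|10⟩ + 0.261i|11⟩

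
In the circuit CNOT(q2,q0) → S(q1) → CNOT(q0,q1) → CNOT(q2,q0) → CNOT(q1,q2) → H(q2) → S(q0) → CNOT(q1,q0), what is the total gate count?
8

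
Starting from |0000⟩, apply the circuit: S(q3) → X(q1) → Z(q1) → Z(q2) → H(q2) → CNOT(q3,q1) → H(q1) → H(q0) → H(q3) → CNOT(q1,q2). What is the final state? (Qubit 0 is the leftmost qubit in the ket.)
-0.25|0000⟩ - 0.25|0001⟩ - 0.25|0010⟩ - 0.25|0011⟩ + 0.25|0100⟩ + 0.25|0101⟩ + 0.25|0110⟩ + 0.25|0111⟩ - 0.25|1000⟩ - 0.25|1001⟩ - 0.25|1010⟩ - 0.25|1011⟩ + 0.25|1100⟩ + 0.25|1101⟩ + 0.25|1110⟩ + 0.25|1111⟩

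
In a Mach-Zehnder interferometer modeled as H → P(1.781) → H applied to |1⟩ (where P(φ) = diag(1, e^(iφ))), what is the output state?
(0.6043 - 0.489i)|0⟩ + (0.3957 + 0.489i)|1⟩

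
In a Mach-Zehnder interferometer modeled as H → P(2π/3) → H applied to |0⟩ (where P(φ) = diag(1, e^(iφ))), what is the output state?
(0.25 + 0.433i)|0⟩ + (0.75 - 0.433i)|1⟩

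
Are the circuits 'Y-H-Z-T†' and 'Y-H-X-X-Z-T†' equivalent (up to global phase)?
Yes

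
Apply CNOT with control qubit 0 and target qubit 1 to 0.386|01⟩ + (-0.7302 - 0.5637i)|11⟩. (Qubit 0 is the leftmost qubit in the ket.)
0.386|01⟩ + (-0.7302 - 0.5637i)|10⟩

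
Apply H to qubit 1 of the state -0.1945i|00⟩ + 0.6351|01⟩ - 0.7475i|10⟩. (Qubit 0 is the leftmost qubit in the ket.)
(0.4491 - 0.1375i)|00⟩ + (-0.4491 - 0.1375i)|01⟩ - 0.5286i|10⟩ - 0.5286i|11⟩

H on qubit 1 mixes each pair of kets that differ only in qubit 1: amplitudes (a, b) of (|…0…⟩, |…1…⟩) become ((a + b)/√2, (a − b)/√2). Kets absent from the input have amplitude 0.
(|00⟩, |01⟩): (a, b) = (-0.1945i, 0.6351) → ((0.4491 - 0.1375i), (-0.4491 - 0.1375i))
(|10⟩, |11⟩): (a, b) = (-0.7475i, 0) → (-0.5286i, -0.5286i)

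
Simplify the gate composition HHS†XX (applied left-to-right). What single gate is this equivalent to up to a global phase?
S†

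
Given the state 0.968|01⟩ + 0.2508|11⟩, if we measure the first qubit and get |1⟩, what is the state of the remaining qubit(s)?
|1⟩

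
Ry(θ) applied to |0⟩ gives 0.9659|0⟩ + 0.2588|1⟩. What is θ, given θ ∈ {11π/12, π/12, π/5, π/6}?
π/6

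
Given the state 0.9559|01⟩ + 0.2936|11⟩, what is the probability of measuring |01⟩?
0.9137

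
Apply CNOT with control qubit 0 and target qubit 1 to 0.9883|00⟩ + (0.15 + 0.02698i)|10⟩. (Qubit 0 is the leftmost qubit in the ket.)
0.9883|00⟩ + (0.15 + 0.02698i)|11⟩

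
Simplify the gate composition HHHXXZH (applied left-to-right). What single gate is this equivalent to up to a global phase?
X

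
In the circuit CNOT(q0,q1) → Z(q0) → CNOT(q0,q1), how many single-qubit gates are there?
1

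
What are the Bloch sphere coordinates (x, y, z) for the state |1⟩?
(0, 0, -1)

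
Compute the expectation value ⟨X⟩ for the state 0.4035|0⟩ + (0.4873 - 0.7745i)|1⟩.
0.3933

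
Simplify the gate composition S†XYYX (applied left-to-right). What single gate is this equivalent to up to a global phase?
S†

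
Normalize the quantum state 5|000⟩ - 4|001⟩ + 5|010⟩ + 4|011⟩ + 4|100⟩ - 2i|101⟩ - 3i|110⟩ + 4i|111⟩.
0.4437|000⟩ - 0.3549|001⟩ + 0.4437|010⟩ + 0.3549|011⟩ + 0.3549|100⟩ - 0.1775i|101⟩ - 0.2662i|110⟩ + 0.3549i|111⟩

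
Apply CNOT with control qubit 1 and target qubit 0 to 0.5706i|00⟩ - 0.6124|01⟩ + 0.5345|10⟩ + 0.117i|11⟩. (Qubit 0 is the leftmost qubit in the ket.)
0.5706i|00⟩ + 0.117i|01⟩ + 0.5345|10⟩ - 0.6124|11⟩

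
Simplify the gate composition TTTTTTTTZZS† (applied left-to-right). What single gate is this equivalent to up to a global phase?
S†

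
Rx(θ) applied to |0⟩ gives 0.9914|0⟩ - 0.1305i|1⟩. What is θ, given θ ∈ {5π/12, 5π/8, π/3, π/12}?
π/12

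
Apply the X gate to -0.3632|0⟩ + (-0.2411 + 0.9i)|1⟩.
(-0.2411 + 0.9i)|0⟩ - 0.3632|1⟩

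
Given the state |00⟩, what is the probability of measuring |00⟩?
1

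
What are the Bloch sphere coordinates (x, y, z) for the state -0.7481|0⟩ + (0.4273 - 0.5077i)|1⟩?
(-0.6393, 0.7596, 0.1193)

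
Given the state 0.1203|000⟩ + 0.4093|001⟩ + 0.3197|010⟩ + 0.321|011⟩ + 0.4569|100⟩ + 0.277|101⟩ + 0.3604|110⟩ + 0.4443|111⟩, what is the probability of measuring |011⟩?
0.103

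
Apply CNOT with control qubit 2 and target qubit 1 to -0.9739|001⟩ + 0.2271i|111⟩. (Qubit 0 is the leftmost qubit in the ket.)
-0.9739|011⟩ + 0.2271i|101⟩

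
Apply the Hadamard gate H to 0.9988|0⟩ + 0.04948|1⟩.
0.7412|0⟩ + 0.6713|1⟩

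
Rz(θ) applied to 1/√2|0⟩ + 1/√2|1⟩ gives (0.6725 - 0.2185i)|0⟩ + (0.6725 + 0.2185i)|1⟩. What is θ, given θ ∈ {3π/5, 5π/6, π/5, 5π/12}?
π/5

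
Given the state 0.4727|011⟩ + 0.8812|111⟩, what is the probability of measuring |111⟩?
0.7765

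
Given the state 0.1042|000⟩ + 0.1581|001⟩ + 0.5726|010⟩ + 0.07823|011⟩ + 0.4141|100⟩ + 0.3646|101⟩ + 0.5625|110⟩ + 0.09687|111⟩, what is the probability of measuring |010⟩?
0.3279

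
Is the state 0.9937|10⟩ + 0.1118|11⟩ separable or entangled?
Separable

Writing the state as a|00⟩ + b|01⟩ + c|10⟩ + d|11⟩, it is a product state iff ad − bc = 0.
Here (a, b, c, d) = (0, 0, 0.9937, 0.1118): ad − bc = (0)(0.1118) − (0)(0.9937) = 0, so the state is separable.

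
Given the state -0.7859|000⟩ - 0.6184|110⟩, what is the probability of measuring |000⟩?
0.6176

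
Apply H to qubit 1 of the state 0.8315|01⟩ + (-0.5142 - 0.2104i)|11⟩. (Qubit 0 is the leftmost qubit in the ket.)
0.588|00⟩ - 0.588|01⟩ + (-0.3636 - 0.1488i)|10⟩ + (0.3636 + 0.1488i)|11⟩

H on qubit 1 mixes each pair of kets that differ only in qubit 1: amplitudes (a, b) of (|…0…⟩, |…1…⟩) become ((a + b)/√2, (a − b)/√2). Kets absent from the input have amplitude 0.
(|00⟩, |01⟩): (a, b) = (0, 0.8315) → (0.588, -0.588)
(|10⟩, |11⟩): (a, b) = (0, (-0.5142 - 0.2104i)) → ((-0.3636 - 0.1488i), (0.3636 + 0.1488i))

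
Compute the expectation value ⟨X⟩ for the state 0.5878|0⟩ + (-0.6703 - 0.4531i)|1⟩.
-0.788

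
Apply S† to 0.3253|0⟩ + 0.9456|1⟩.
0.3253|0⟩ - 0.9456i|1⟩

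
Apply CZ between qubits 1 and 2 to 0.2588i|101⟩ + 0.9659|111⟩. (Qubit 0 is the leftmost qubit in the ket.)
0.2588i|101⟩ - 0.9659|111⟩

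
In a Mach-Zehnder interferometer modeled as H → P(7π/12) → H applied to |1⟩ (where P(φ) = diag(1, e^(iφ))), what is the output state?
(0.6294 - 0.483i)|0⟩ + (0.3706 + 0.483i)|1⟩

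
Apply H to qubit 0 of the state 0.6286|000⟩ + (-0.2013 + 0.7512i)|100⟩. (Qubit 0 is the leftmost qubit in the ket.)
(0.3021 + 0.5312i)|000⟩ + (0.5868 - 0.5312i)|100⟩

H on qubit 0 mixes each pair of kets that differ only in qubit 0: amplitudes (a, b) of (|…0…⟩, |…1…⟩) become ((a + b)/√2, (a − b)/√2). Kets absent from the input have amplitude 0.
(|000⟩, |100⟩): (a, b) = (0.6286, (-0.2013 + 0.7512i)) → ((0.3021 + 0.5312i), (0.5868 - 0.5312i))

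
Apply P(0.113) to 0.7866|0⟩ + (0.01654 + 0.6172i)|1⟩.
0.7866|0⟩ + (-0.05316 + 0.6151i)|1⟩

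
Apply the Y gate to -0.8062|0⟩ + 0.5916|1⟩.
-0.5916i|0⟩ - 0.8062i|1⟩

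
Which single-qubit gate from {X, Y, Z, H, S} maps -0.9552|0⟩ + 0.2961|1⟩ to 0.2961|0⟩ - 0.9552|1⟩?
X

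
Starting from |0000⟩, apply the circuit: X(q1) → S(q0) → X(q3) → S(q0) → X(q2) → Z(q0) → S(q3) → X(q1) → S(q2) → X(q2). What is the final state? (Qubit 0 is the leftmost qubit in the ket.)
-|0001⟩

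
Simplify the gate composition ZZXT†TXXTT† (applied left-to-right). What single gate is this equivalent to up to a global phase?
X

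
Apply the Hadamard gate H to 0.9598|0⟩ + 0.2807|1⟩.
0.8772|0⟩ + 0.4802|1⟩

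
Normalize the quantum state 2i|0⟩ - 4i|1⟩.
(1/√5)i|0⟩ - 0.8944i|1⟩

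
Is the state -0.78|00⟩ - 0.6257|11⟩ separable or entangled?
Entangled

Writing the state as a|00⟩ + b|01⟩ + c|10⟩ + d|11⟩, it is a product state iff ad − bc = 0.
Here (a, b, c, d) = (-0.78, 0, 0, -0.6257): ad − bc = (-0.78)(-0.6257) − (0)(0) = 0.488 ≠ 0, so the state is entangled.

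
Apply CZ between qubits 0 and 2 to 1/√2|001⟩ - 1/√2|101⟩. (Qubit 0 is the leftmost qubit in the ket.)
1/√2|001⟩ + 1/√2|101⟩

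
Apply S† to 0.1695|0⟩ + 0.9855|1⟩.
0.1695|0⟩ - 0.9855i|1⟩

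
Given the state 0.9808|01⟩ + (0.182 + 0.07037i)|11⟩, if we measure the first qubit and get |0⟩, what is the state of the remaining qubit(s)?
|1⟩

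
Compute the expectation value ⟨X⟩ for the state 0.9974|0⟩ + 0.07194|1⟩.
0.1435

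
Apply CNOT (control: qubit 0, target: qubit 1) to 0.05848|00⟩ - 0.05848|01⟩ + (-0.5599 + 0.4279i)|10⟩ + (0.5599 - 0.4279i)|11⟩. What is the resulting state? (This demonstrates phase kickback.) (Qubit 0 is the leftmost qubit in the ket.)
0.05848|00⟩ - 0.05848|01⟩ + (0.5599 - 0.4279i)|10⟩ + (-0.5599 + 0.4279i)|11⟩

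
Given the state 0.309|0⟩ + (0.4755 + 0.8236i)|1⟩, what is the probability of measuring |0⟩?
0.09548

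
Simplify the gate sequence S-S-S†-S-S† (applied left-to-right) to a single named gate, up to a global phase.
S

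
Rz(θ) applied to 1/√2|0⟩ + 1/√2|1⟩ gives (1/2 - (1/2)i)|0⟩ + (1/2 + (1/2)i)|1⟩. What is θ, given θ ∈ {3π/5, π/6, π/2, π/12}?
π/2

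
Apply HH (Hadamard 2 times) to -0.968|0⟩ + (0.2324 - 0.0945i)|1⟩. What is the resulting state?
-0.968|0⟩ + (0.2324 - 0.0945i)|1⟩

H² = I, so an even number of Hadamards cancels: H^2 = I and the state is unchanged.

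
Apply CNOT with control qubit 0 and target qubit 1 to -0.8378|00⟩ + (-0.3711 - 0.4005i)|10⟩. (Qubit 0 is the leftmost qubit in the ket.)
-0.8378|00⟩ + (-0.3711 - 0.4005i)|11⟩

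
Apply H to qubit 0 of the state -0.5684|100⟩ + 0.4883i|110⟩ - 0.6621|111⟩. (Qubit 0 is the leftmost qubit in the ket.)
-0.4019|000⟩ + 0.3453i|010⟩ - 0.4682|011⟩ + 0.4019|100⟩ - 0.3453i|110⟩ + 0.4682|111⟩

H on qubit 0 mixes each pair of kets that differ only in qubit 0: amplitudes (a, b) of (|…0…⟩, |…1…⟩) become ((a + b)/√2, (a − b)/√2). Kets absent from the input have amplitude 0.
(|000⟩, |100⟩): (a, b) = (0, -0.5684) → (-0.4019, 0.4019)
(|010⟩, |110⟩): (a, b) = (0, 0.4883i) → (0.3453i, -0.3453i)
(|011⟩, |111⟩): (a, b) = (0, -0.6621) → (-0.4682, 0.4682)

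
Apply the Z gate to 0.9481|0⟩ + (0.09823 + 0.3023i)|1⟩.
0.9481|0⟩ + (-0.09823 - 0.3023i)|1⟩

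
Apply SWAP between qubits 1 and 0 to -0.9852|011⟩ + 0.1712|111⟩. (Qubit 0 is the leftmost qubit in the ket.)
-0.9852|101⟩ + 0.1712|111⟩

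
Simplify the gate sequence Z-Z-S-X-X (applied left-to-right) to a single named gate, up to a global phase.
S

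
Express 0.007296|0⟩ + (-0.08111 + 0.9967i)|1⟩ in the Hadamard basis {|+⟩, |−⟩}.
(-0.05219 + 0.7048i)|+⟩ + (0.06251 - 0.7048i)|−⟩

With |ψ⟩ = α|0⟩ + β|1⟩, the Hadamard-basis coefficients are ⟨+|ψ⟩ = (α + β)/√2 and ⟨−|ψ⟩ = (α − β)/√2.
Here α = 0.007296, β = (-0.08111 + 0.9967i): (α + β)/√2 = (-0.05219 + 0.7048i), (α − β)/√2 = (0.06251 - 0.7048i).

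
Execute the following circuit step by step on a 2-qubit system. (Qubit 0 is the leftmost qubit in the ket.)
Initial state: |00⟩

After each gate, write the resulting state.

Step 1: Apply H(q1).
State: 1/√2|00⟩ + 1/√2|01⟩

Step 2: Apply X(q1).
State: 1/√2|00⟩ + 1/√2|01⟩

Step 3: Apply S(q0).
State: 1/√2|00⟩ + 1/√2|01⟩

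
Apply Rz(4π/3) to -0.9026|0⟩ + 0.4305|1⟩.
(0.4513 + 0.7817i)|0⟩ + (-0.2153 + 0.3728i)|1⟩

Rz(4π/3) = [[e^(−iθ/2), 0], [0, e^(iθ/2)]] with e^(±iθ/2) = cos(θ/2) ± i·sin(θ/2); θ = 4π/3, cos(θ/2) ≈ -0.5, sin(θ/2) ≈ 0.866025.
With a = amp(|0⟩) = -0.9026 and b = amp(|1⟩) = 0.4305:
new amp(|0⟩) = (-0.5 - 0.866025i)·a = (0.4513 + 0.7817i)
new amp(|1⟩) = (-0.5 + 0.866025i)·b = (-0.2153 + 0.3728i)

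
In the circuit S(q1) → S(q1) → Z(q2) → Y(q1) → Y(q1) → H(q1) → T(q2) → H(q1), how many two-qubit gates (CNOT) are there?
0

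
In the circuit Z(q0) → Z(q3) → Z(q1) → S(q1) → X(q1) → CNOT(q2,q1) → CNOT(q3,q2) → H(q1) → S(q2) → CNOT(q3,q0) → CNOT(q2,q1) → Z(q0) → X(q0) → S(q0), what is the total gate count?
14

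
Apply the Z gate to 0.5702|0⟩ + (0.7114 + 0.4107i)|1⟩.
0.5702|0⟩ + (-0.7114 - 0.4107i)|1⟩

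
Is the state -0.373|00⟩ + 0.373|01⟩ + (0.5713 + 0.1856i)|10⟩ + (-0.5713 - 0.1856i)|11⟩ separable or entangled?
Separable

Writing the state as a|00⟩ + b|01⟩ + c|10⟩ + d|11⟩, it is a product state iff ad − bc = 0.
Here (a, b, c, d) = (-0.373, 0.373, (0.5713 + 0.1856i), (-0.5713 - 0.1856i)): ad − bc = (-0.373)(-0.5713 - 0.1856i) − (0.373)(0.5713 + 0.1856i) = 0, so the state is separable.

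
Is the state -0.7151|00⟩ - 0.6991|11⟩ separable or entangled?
Entangled

Writing the state as a|00⟩ + b|01⟩ + c|10⟩ + d|11⟩, it is a product state iff ad − bc = 0.
Here (a, b, c, d) = (-0.7151, 0, 0, -0.6991): ad − bc = (-0.7151)(-0.6991) − (0)(0) = 0.4999 ≠ 0, so the state is entangled.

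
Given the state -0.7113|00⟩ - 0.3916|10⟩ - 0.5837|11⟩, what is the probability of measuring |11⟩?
0.3407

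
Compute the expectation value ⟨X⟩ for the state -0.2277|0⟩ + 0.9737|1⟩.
-0.4434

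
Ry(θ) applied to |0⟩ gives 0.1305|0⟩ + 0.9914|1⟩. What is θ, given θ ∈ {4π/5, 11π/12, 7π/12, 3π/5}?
11π/12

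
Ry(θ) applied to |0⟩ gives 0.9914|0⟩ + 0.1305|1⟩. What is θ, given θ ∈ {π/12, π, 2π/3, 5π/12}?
π/12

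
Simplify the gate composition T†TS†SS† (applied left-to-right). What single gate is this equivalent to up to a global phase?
S†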